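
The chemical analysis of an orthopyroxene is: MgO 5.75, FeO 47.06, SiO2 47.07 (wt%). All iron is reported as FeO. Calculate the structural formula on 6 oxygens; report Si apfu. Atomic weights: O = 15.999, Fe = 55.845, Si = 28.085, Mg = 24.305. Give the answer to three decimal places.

MgO (M=40.304): mol = 0.14267; Mg = 0.14267, O = 0.14267.
FeO (M=71.844): mol = 0.65503; Fe = 0.65503, O = 0.65503.
SiO2 (M=60.083): mol = 0.78342; Si = 0.78342, O = 1.56684.
ΣO = 2.36454; factor = 6/ΣO = 2.53749.
Si apfu = 0.78342 × 2.53749 = 1.988.

1.988 Si apfu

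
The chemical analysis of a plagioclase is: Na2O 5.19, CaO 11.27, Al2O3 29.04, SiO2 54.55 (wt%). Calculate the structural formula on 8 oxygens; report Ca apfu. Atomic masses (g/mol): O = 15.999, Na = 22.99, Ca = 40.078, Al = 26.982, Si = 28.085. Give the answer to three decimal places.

Na2O: 5.19/61.979 = 0.08374 mol → 0.16748 mol Na, 0.08374 mol O.
CaO: 11.27/56.077 = 0.20097 mol → 0.20097 mol Ca, 0.20097 mol O.
Al2O3: 29.04/101.961 = 0.28481 mol → 0.56962 mol Al, 0.85443 mol O.
SiO2: 54.55/60.083 = 0.90791 mol → 0.90791 mol Si, 1.81582 mol O.
Total oxygen = 2.95496 mol. Normalization factor = 8/2.95496 = 2.70731.
Ca per 8 O = 0.20097 × 2.70731 = 0.544.

0.544 Ca apfu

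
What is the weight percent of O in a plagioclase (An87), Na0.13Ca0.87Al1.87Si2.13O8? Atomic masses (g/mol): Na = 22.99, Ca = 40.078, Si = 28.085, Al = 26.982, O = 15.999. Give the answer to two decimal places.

Formula mass = 0.13·22.99 + 0.87·40.078 + 1.87·26.982 + 2.13·28.085 + 8·15.999 = 276.126 g/mol, of which 127.992 g is O.
So O makes up 127.992/276.126 = 0.4635 of the mass, i.e. 46.35%.

46.35 weight percent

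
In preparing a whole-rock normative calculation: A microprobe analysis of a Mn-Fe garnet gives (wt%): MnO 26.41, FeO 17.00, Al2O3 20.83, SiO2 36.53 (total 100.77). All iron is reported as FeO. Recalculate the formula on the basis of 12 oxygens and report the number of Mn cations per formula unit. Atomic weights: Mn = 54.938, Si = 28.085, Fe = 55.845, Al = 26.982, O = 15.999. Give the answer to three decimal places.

1.833 Mn apfu

MnO (M=70.937): mol = 0.37230; Mn = 0.37230, O = 0.37230.
FeO (M=71.844): mol = 0.23662; Fe = 0.23662, O = 0.23662.
Al2O3 (M=101.961): mol = 0.20429; Al = 0.40858, O = 0.61287.
SiO2 (M=60.083): mol = 0.60799; Si = 0.60799, O = 1.21598.
ΣO = 2.43777; factor = 12/ΣO = 4.92253.
Mn apfu = 0.37230 × 4.92253 = 1.833.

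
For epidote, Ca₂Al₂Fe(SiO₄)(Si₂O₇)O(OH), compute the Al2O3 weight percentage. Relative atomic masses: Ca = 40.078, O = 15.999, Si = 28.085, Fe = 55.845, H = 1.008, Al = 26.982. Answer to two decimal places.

M(Ca₂Al₂Fe(SiO₄)(Si₂O₇)O(OH)) = 483.215 g/mol; M(Al2O3) = 101.961 g/mol.
Moles Al2O3 per formula unit = 2 Al ÷ 2 = 1.0000.
Al2O3 fraction = (1.0000 × 101.961) / 483.215 = 101.961/483.215 = 0.2110.

21.10 wt%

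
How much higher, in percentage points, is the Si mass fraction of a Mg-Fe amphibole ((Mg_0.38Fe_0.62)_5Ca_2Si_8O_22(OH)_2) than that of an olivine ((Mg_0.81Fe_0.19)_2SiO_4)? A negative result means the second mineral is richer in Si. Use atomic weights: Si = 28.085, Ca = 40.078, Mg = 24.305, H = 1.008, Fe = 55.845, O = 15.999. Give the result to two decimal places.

6.29 percentage points

M((Mg_0.38Fe_0.62)_5Ca_2Si_8O_22(OH)_2) = 910.127 g/mol, so wt% Si = 224.680/910.127 × 100 = 24.69%.
M((Mg_0.81Fe_0.19)_2SiO_4) = 152.676 g/mol, so wt% Si = 28.085/152.676 × 100 = 18.40%.
24.69 − 18.40 = 6.29 pp.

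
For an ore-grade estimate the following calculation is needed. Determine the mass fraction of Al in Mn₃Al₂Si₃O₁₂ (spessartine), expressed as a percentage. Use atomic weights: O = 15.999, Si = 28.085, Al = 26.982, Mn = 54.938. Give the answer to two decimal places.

10.90 wt%

Molar mass of Mn₃Al₂Si₃O₁₂: 3*54.938 + 2*26.982 + 3*28.085 + 12*15.999 = 495.021 g/mol.
Mass of Al per formula unit: 2 × 26.982 = 53.964 g.
Weight fraction Al = 53.964 / 495.021 = 0.1090.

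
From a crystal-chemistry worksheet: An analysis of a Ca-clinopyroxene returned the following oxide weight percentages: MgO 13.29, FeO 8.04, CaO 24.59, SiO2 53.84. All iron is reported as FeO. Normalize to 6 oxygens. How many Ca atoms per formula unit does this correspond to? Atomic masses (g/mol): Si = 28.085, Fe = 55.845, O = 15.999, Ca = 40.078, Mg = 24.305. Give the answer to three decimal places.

13.29 wt% MgO ÷ 40.304 g/mol = 0.32974 mol, giving 0.32974 Mg and 0.32974 O.
8.04 wt% FeO ÷ 71.844 g/mol = 0.11191 mol, giving 0.11191 Fe and 0.11191 O.
24.59 wt% CaO ÷ 56.077 g/mol = 0.43850 mol, giving 0.43850 Ca and 0.43850 O.
53.84 wt% SiO2 ÷ 60.083 g/mol = 0.89609 mol, giving 0.89609 Si and 1.79218 O.
Oxygen sums to 2.67233; scaling by 6/2.67233 = 2.24523 puts the formula on 6 O.
Ca: 0.43850 × 2.24523 = 0.985 atoms per formula unit.

0.985 Ca apfu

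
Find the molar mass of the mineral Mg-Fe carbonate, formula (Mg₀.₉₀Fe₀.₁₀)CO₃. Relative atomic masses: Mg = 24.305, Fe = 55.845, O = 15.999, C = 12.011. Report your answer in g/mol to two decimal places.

87.47 g/mol

The formula mass is the sum 0.90(24.305) + 0.10(55.845) + 1(12.011) + 3(15.999).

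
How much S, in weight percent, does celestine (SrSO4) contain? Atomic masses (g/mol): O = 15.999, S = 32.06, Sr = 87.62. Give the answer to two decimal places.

17.45 weight percent

Molar mass of SrSO4: 1×87.62 + 1×32.06 + 4×15.999 = 183.676 g/mol.
Mass of S per formula unit: 1 × 32.06 = 32.060 g.
Weight fraction S = 32.060 / 183.676 = 0.1745.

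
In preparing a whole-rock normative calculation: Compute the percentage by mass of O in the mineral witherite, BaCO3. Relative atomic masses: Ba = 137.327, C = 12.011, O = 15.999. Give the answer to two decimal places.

Formula mass = 1·137.327 + 1·12.011 + 3·15.999 = 197.335 g/mol, of which 47.997 g is O.
So O makes up 47.997/197.335 = 0.2432 of the mass, i.e. 24.32%.

24.32 wt%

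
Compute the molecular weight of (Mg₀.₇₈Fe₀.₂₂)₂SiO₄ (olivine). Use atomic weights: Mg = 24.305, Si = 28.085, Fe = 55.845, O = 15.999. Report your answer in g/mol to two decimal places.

The formula mass is the sum 1.56(24.305) + 0.44(55.845) + 1(28.085) + 4(15.999).

154.57 g/mol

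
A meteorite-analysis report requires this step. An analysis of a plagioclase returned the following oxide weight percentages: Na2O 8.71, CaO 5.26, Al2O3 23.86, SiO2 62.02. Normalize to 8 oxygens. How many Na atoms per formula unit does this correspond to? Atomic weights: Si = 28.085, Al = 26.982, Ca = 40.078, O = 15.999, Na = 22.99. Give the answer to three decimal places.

0.749 Na apfu

8.71 wt% Na2O ÷ 61.979 g/mol = 0.14053 mol, giving 0.28106 Na and 0.14053 O.
5.26 wt% CaO ÷ 56.077 g/mol = 0.09380 mol, giving 0.09380 Ca and 0.09380 O.
23.86 wt% Al2O3 ÷ 101.961 g/mol = 0.23401 mol, giving 0.46802 Al and 0.70203 O.
62.02 wt% SiO2 ÷ 60.083 g/mol = 1.03224 mol, giving 1.03224 Si and 2.06448 O.
Oxygen sums to 3.00084; scaling by 8/3.00084 = 2.66592 puts the formula on 8 O.
Na: 0.28106 × 2.66592 = 0.749 atoms per formula unit.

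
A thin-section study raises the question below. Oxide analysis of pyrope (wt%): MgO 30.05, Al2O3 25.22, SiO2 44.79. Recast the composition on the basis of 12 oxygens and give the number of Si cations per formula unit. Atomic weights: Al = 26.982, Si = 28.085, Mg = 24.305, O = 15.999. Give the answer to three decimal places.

MgO: 30.05/40.304 = 0.74558 mol → 0.74558 mol Mg, 0.74558 mol O.
Al2O3: 25.22/101.961 = 0.24735 mol → 0.49470 mol Al, 0.74205 mol O.
SiO2: 44.79/60.083 = 0.74547 mol → 0.74547 mol Si, 1.49094 mol O.
Total oxygen = 2.97857 mol. Normalization factor = 12/2.97857 = 4.02878.
Si per 12 O = 0.74547 × 4.02878 = 3.003.

3.003 Si apfu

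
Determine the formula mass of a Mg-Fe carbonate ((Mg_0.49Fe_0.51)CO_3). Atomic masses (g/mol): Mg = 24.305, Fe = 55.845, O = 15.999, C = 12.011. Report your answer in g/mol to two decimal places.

100.40 g/mol

M = 0.49*24.305 + 0.51*55.845 + 1*12.011 + 3*15.999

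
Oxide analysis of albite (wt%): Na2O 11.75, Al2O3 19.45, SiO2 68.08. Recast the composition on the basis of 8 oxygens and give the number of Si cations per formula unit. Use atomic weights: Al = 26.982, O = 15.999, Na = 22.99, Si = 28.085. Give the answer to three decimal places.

Na2O: 11.75/61.979 = 0.18958 mol → 0.37916 mol Na, 0.18958 mol O.
Al2O3: 19.45/101.961 = 0.19076 mol → 0.38152 mol Al, 0.57228 mol O.
SiO2: 68.08/60.083 = 1.13310 mol → 1.13310 mol Si, 2.26620 mol O.
Total oxygen = 3.02806 mol. Normalization factor = 8/3.02806 = 2.64196.
Si per 8 O = 1.13310 × 2.64196 = 2.994.

2.994 Si apfu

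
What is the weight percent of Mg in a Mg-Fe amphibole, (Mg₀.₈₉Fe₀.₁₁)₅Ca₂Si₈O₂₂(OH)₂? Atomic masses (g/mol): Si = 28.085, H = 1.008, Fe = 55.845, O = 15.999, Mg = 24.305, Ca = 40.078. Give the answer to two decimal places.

13.04 weight percent

Molar mass of (Mg₀.₈₉Fe₀.₁₁)₅Ca₂Si₈O₂₂(OH)₂: 4.45×24.305 + 0.55×55.845 + 2×40.078 + 8×28.085 + 24×15.999 + 2×1.008 = 829.700 g/mol.
Mass of Mg per formula unit: 4.45 × 24.305 = 108.157 g.
Weight fraction Mg = 108.157 / 829.700 = 0.1304.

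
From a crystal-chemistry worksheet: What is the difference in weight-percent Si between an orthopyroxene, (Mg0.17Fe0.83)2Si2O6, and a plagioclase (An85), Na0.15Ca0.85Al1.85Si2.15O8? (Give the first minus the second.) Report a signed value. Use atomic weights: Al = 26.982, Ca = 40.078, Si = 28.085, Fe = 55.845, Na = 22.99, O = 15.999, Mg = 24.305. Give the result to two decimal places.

M((Mg0.17Fe0.83)2Si2O6) = 253.130 g/mol, so wt% Si = 56.170/253.130 × 100 = 22.19%.
M(Na0.15Ca0.85Al1.85Si2.15O8) = 275.806 g/mol, so wt% Si = 60.383/275.806 × 100 = 21.89%.
22.19 − 21.89 = 0.30 pp.

0.30 percentage points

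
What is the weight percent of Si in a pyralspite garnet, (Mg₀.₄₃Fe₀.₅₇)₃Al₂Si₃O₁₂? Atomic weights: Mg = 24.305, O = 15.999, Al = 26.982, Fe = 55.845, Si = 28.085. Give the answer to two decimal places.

Formula mass = 1.29·24.305 + 1.71·55.845 + 2·26.982 + 3·28.085 + 12·15.999 = 457.055 g/mol, of which 84.255 g is Si.
So Si makes up 84.255/457.055 = 0.1843 of the mass, i.e. 18.43%.

18.43 wt%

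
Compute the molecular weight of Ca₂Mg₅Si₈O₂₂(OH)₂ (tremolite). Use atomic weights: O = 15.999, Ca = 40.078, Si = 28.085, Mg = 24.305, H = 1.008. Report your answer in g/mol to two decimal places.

812.35 g/mol

M = 2(40.078) + 5(24.305) + 8(28.085) + 24(15.999) + 2(1.008)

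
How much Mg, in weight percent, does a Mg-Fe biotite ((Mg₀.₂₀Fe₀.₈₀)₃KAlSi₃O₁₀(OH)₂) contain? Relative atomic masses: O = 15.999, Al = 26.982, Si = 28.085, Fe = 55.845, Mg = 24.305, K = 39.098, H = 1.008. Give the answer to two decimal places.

2.96 weight percent

M((Mg₀.₂₀Fe₀.₈₀)₃KAlSi₃O₁₀(OH)₂) = 492.950 g/mol.
Mg contributes 0.60 × 24.305 = 14.583 g per mole.
14.583/492.950 = 0.0296 → 2.96%.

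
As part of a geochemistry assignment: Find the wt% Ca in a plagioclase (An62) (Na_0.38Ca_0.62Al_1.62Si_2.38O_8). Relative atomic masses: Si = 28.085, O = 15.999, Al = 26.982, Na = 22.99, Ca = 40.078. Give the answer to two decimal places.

Molar mass of Na_0.38Ca_0.62Al_1.62Si_2.38O_8: 0.38×22.99 + 0.62×40.078 + 1.62×26.982 + 2.38×28.085 + 8×15.999 = 272.130 g/mol.
Mass of Ca per formula unit: 0.62 × 40.078 = 24.848 g.
Weight fraction Ca = 24.848 / 272.130 = 0.0913.

9.13 weight percent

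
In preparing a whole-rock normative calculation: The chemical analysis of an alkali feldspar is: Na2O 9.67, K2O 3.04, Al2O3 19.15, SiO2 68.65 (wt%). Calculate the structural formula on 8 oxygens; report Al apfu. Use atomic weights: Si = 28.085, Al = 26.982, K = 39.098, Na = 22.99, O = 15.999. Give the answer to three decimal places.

Na2O: 9.67/61.979 = 0.15602 mol → 0.31204 mol Na, 0.15602 mol O.
K2O: 3.04/94.195 = 0.03227 mol → 0.06454 mol K, 0.03227 mol O.
Al2O3: 19.15/101.961 = 0.18782 mol → 0.37564 mol Al, 0.56346 mol O.
SiO2: 68.65/60.083 = 1.14259 mol → 1.14259 mol Si, 2.28518 mol O.
Total oxygen = 3.03693 mol. Normalization factor = 8/3.03693 = 2.63424.
Al per 8 O = 0.37564 × 2.63424 = 0.990.

0.990 Al apfu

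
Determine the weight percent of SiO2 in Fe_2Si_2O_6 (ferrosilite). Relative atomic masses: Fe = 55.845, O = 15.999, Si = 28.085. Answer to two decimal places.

45.54 wt%

Molar mass of Fe_2Si_2O_6 = 2*55.845 + 2*28.085 + 6*15.999 = 263.854 g/mol.
Each formula unit contains 2 Si, equivalent to 2/1 = 2.0000 mol SiO2.
M(SiO2) = 1×28.085 + 2×15.999 = 60.083 g/mol.
Mass of SiO2 per formula unit = 2.0000 × 60.083 = 120.166 g.
SiO2 wt% = 120.166 / 263.854 × 100 = 45.54%.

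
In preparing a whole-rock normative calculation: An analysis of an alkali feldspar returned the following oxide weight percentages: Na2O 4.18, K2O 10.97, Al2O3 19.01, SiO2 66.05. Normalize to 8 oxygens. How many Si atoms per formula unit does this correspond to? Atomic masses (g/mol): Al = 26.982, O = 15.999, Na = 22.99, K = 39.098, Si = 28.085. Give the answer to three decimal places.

2.989 Si apfu

4.18 wt% Na2O ÷ 61.979 g/mol = 0.06744 mol, giving 0.13488 Na and 0.06744 O.
10.97 wt% K2O ÷ 94.195 g/mol = 0.11646 mol, giving 0.23292 K and 0.11646 O.
19.01 wt% Al2O3 ÷ 101.961 g/mol = 0.18644 mol, giving 0.37288 Al and 0.55932 O.
66.05 wt% SiO2 ÷ 60.083 g/mol = 1.09931 mol, giving 1.09931 Si and 2.19862 O.
Oxygen sums to 2.94184; scaling by 8/2.94184 = 2.71939 puts the formula on 8 O.
Si: 1.09931 × 2.71939 = 2.989 atoms per formula unit.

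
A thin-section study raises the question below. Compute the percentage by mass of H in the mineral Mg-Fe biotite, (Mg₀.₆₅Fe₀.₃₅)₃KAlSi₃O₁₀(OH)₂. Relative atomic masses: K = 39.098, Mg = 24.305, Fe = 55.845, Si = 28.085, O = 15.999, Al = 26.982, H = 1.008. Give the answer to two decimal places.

0.45 mass %

Molar mass of (Mg₀.₆₅Fe₀.₃₅)₃KAlSi₃O₁₀(OH)₂: 1.95×24.305 + 1.05×55.845 + 1×39.098 + 1×26.982 + 3×28.085 + 12×15.999 + 2×1.008 = 450.371 g/mol.
Mass of H per formula unit: 2 × 1.008 = 2.016 g.
Weight fraction H = 2.016 / 450.371 = 0.0045.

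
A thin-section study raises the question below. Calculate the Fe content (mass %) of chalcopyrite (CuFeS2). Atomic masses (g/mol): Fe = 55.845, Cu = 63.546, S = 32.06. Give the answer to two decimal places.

Formula mass = 1·63.546 + 1·55.845 + 2·32.06 = 183.511 g/mol, of which 55.845 g is Fe.
So Fe makes up 55.845/183.511 = 0.3043 of the mass, i.e. 30.43%.

30.43 mass %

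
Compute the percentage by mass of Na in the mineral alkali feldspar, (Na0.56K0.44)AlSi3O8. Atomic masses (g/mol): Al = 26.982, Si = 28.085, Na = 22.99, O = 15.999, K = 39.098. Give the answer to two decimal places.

4.78 weight percent

Molar mass of (Na0.56K0.44)AlSi3O8: 0.56*22.99 + 0.44*39.098 + 1*26.982 + 3*28.085 + 8*15.999 = 269.307 g/mol.
Mass of Na per formula unit: 0.56 × 22.99 = 12.874 g.
Weight fraction Na = 12.874 / 269.307 = 0.0478.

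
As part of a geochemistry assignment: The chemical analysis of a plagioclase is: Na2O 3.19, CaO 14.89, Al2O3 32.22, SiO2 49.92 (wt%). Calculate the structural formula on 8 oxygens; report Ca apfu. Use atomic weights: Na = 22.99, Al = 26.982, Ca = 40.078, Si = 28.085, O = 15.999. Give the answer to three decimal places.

0.726 Ca apfu

Na2O (M=61.979): mol = 0.05147; Na = 0.10294, O = 0.05147.
CaO (M=56.077): mol = 0.26553; Ca = 0.26553, O = 0.26553.
Al2O3 (M=101.961): mol = 0.31600; Al = 0.63200, O = 0.94800.
SiO2 (M=60.083): mol = 0.83085; Si = 0.83085, O = 1.66170.
ΣO = 2.92670; factor = 8/ΣO = 2.73345.
Ca apfu = 0.26553 × 2.73345 = 0.726.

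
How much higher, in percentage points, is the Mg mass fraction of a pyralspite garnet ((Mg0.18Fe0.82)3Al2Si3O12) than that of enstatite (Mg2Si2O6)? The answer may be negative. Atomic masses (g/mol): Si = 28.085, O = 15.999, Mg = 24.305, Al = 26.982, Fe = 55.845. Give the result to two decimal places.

-21.48 percentage points

M((Mg0.18Fe0.82)3Al2Si3O12) = 480.710 g/mol, so wt% Mg = 13.125/480.710 × 100 = 2.73%.
M(Mg2Si2O6) = 200.774 g/mol, so wt% Mg = 48.610/200.774 × 100 = 24.21%.
2.73 − 24.21 = -21.48 pp.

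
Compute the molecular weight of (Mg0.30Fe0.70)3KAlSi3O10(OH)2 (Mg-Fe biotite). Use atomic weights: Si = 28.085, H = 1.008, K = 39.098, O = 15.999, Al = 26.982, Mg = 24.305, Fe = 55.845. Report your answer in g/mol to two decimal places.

483.49 g/mol

M = 0.90(24.305) + 2.10(55.845) + 1(39.098) + 1(26.982) + 3(28.085) + 12(15.999) + 2(1.008)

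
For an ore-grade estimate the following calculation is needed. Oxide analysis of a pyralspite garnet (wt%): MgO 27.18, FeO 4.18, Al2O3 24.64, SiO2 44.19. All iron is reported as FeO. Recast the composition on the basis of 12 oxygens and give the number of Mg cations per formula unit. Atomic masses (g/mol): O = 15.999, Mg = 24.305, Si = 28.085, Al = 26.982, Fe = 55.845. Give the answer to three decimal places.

2.763 Mg apfu

MgO: 27.18/40.304 = 0.67437 mol → 0.67437 mol Mg, 0.67437 mol O.
FeO: 4.18/71.844 = 0.05818 mol → 0.05818 mol Fe, 0.05818 mol O.
Al2O3: 24.64/101.961 = 0.24166 mol → 0.48332 mol Al, 0.72498 mol O.
SiO2: 44.19/60.083 = 0.73548 mol → 0.73548 mol Si, 1.47096 mol O.
Total oxygen = 2.92849 mol. Normalization factor = 12/2.92849 = 4.09767.
Mg per 12 O = 0.67437 × 4.09767 = 2.763.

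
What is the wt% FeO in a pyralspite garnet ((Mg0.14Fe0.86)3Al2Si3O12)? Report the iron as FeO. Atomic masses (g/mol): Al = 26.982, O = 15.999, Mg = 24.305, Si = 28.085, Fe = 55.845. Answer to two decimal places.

M((Mg0.14Fe0.86)3Al2Si3O12) = 484.495 g/mol; M(FeO) = 71.844 g/mol.
Moles FeO per formula unit = 2.58 Fe ÷ 1 = 2.5800.
FeO fraction = (2.5800 × 71.844) / 484.495 = 185.358/484.495 = 0.3826.

38.26 wt%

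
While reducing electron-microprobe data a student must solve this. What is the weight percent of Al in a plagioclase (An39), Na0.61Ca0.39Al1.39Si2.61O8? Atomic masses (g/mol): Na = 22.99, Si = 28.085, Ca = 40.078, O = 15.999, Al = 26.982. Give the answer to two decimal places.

13.97 wt%

Formula mass = 0.61·22.99 + 0.39·40.078 + 1.39·26.982 + 2.61·28.085 + 8·15.999 = 268.453 g/mol, of which 37.505 g is Al.
So Al makes up 37.505/268.453 = 0.1397 of the mass, i.e. 13.97%.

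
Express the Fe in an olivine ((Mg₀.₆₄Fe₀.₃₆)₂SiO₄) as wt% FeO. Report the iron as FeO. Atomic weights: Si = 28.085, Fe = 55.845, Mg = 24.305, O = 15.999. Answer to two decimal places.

Formula mass = 163.400 g/mol.
0.72 Fe → 0.7200 mol FeO per formula unit; M(FeO) = 71.844, so FeO mass = 51.728 g.
51.728/163.400 × 100 = 31.66 wt%.

31.66 wt%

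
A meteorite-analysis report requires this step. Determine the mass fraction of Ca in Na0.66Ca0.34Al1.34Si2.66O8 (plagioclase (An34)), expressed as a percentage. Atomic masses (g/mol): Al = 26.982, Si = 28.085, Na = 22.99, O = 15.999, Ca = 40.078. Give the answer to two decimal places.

Formula mass = 0.66*22.99 + 0.34*40.078 + 1.34*26.982 + 2.66*28.085 + 8*15.999 = 267.654 g/mol, of which 13.627 g is Ca.
So Ca makes up 13.627/267.654 = 0.0509 of the mass, i.e. 5.09%.

5.09 mass %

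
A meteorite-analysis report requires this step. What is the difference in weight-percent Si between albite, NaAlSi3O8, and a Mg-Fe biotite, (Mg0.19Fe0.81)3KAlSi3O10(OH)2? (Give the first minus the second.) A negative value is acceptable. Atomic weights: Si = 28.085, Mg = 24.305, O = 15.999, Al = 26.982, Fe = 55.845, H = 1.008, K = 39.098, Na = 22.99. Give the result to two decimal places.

Si in NaAlSi3O8: molar mass 262.219 g/mol; 3×28.085 = 84.255 g → 32.13 wt%.
Si in (Mg0.19Fe0.81)3KAlSi3O10(OH)2: molar mass 493.896 g/mol; 3×28.085 = 84.255 g → 17.06 wt%.
Difference = 32.13 − 17.06 = 15.07 percentage points.

15.07 percentage points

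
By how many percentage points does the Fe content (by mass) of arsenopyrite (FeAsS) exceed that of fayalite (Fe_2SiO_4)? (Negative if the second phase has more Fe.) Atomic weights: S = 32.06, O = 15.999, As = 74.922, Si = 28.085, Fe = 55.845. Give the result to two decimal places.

-20.51 percentage points

First mineral: 55.845 g Fe in 162.827 g formula = 34.30 wt% Fe.
Second mineral: 111.690 g Fe in 203.771 g formula = 54.81 wt% Fe.
34.30% − 54.81% gives a difference of -20.51 percentage points.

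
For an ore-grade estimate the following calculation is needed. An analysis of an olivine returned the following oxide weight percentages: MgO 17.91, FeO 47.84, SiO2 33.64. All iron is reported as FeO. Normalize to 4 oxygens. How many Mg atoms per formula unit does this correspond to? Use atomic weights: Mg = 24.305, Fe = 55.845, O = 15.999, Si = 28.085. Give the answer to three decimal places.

MgO: 17.91/40.304 = 0.44437 mol → 0.44437 mol Mg, 0.44437 mol O.
FeO: 47.84/71.844 = 0.66589 mol → 0.66589 mol Fe, 0.66589 mol O.
SiO2: 33.64/60.083 = 0.55989 mol → 0.55989 mol Si, 1.11978 mol O.
Total oxygen = 2.23004 mol. Normalization factor = 4/2.23004 = 1.79369.
Mg per 4 O = 0.44437 × 1.79369 = 0.797.

0.797 Mg apfu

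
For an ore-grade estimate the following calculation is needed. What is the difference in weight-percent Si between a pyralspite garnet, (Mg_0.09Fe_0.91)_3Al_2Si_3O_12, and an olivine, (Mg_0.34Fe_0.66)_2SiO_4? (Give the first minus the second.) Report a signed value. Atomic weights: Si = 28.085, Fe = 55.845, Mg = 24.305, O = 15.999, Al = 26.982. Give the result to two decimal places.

M((Mg_0.09Fe_0.91)_3Al_2Si_3O_12) = 489.226 g/mol, so wt% Si = 84.255/489.226 × 100 = 17.22%.
M((Mg_0.34Fe_0.66)_2SiO_4) = 182.324 g/mol, so wt% Si = 28.085/182.324 × 100 = 15.40%.
17.22 − 15.40 = 1.82 pp.

1.82 percentage points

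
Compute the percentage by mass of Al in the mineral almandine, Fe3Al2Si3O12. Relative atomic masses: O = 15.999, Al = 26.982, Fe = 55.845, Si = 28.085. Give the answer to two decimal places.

Molar mass of Fe3Al2Si3O12: 3×55.845 + 2×26.982 + 3×28.085 + 12×15.999 = 497.742 g/mol.
Mass of Al per formula unit: 2 × 26.982 = 53.964 g.
Weight fraction Al = 53.964 / 497.742 = 0.1084.

10.84 wt%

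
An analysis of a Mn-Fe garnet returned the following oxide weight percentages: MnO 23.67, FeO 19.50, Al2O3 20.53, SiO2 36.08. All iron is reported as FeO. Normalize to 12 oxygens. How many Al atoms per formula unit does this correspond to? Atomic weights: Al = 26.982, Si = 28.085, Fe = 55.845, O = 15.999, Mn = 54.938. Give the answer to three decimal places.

2.005 Al apfu

23.67 wt% MnO ÷ 70.937 g/mol = 0.33368 mol, giving 0.33368 Mn and 0.33368 O.
19.50 wt% FeO ÷ 71.844 g/mol = 0.27142 mol, giving 0.27142 Fe and 0.27142 O.
20.53 wt% Al2O3 ÷ 101.961 g/mol = 0.20135 mol, giving 0.40270 Al and 0.60405 O.
36.08 wt% SiO2 ÷ 60.083 g/mol = 0.60050 mol, giving 0.60050 Si and 1.20100 O.
Oxygen sums to 2.41015; scaling by 12/2.41015 = 4.97894 puts the formula on 12 O.
Al: 0.40270 × 4.97894 = 2.005 atoms per formula unit.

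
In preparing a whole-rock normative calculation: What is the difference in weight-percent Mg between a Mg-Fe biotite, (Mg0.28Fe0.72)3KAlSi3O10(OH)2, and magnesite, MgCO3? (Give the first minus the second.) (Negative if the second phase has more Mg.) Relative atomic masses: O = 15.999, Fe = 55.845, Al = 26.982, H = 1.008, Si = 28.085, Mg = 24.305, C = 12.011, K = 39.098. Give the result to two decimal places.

-24.62 percentage points

M((Mg0.28Fe0.72)3KAlSi3O10(OH)2) = 485.380 g/mol, so wt% Mg = 20.416/485.380 × 100 = 4.21%.
M(MgCO3) = 84.313 g/mol, so wt% Mg = 24.305/84.313 × 100 = 28.83%.
4.21 − 28.83 = -24.62 pp.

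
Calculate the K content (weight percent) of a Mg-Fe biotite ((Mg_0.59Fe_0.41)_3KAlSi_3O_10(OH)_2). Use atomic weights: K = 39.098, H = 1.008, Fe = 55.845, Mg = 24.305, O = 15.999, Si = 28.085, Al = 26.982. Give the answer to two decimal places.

Formula mass = 1.77*24.305 + 1.23*55.845 + 1*39.098 + 1*26.982 + 3*28.085 + 12*15.999 + 2*1.008 = 456.048 g/mol, of which 39.098 g is K.
So K makes up 39.098/456.048 = 0.0857 of the mass, i.e. 8.57%.

8.57 weight percent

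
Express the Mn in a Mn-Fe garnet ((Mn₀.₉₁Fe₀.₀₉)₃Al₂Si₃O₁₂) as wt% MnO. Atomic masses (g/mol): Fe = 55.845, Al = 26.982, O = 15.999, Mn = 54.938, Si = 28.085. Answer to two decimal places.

Molar mass of (Mn₀.₉₁Fe₀.₀₉)₃Al₂Si₃O₁₂ = 2.73*54.938 + 0.27*55.845 + 2*26.982 + 3*28.085 + 12*15.999 = 495.266 g/mol.
Each formula unit contains 2.73 Mn, equivalent to 2.73/1 = 2.7300 mol MnO.
M(MnO) = 1×54.938 + 1×15.999 = 70.937 g/mol.
Mass of MnO per formula unit = 2.7300 × 70.937 = 193.658 g.
MnO wt% = 193.658 / 495.266 × 100 = 39.10%.

39.10 wt%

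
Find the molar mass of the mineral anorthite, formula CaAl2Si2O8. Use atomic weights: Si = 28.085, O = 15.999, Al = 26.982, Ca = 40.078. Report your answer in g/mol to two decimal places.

M = 1*40.078 + 2*26.982 + 2*28.085 + 8*15.999

278.20 g/mol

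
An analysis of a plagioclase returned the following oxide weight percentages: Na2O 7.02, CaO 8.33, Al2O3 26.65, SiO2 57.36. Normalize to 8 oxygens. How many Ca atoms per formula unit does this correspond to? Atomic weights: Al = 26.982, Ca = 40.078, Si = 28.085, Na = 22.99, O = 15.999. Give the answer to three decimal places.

0.402 Ca apfu

Na2O: 7.02/61.979 = 0.11326 mol → 0.22652 mol Na, 0.11326 mol O.
CaO: 8.33/56.077 = 0.14855 mol → 0.14855 mol Ca, 0.14855 mol O.
Al2O3: 26.65/101.961 = 0.26137 mol → 0.52274 mol Al, 0.78411 mol O.
SiO2: 57.36/60.083 = 0.95468 mol → 0.95468 mol Si, 1.90936 mol O.
Total oxygen = 2.95528 mol. Normalization factor = 8/2.95528 = 2.70702.
Ca per 8 O = 0.14855 × 2.70702 = 0.402.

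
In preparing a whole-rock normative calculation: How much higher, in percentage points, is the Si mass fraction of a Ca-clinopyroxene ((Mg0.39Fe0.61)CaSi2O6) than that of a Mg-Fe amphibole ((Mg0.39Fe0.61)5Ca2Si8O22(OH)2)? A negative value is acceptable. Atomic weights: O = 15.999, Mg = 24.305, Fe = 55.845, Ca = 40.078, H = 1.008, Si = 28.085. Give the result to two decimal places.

M((Mg0.39Fe0.61)CaSi2O6) = 235.786 g/mol, so wt% Si = 56.170/235.786 × 100 = 23.82%.
M((Mg0.39Fe0.61)5Ca2Si8O22(OH)2) = 908.550 g/mol, so wt% Si = 224.680/908.550 × 100 = 24.73%.
23.82 − 24.73 = -0.91 pp.

-0.91 percentage points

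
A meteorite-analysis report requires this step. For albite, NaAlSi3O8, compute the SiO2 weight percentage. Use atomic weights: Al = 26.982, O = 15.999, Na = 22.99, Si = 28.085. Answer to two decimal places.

68.74 wt%

Molar mass of NaAlSi3O8 = 1·22.99 + 1·26.982 + 3·28.085 + 8·15.999 = 262.219 g/mol.
Each formula unit contains 3 Si, equivalent to 3/1 = 3.0000 mol SiO2.
M(SiO2) = 1×28.085 + 2×15.999 = 60.083 g/mol.
Mass of SiO2 per formula unit = 3.0000 × 60.083 = 180.249 g.
SiO2 wt% = 180.249 / 262.219 × 100 = 68.74%.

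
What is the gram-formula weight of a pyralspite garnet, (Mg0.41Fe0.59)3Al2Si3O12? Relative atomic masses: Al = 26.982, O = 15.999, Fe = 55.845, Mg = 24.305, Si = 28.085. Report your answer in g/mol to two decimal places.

458.95 g/mol

The formula mass is the sum 1.23×24.305 + 1.77×55.845 + 2×26.982 + 3×28.085 + 12×15.999.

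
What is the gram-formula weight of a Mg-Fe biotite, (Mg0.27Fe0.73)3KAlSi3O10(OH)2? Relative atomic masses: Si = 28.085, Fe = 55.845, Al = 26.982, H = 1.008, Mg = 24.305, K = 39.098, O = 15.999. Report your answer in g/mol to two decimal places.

The formula mass is the sum 0.81*24.305 + 2.19*55.845 + 1*39.098 + 1*26.982 + 3*28.085 + 12*15.999 + 2*1.008.

486.33 g/mol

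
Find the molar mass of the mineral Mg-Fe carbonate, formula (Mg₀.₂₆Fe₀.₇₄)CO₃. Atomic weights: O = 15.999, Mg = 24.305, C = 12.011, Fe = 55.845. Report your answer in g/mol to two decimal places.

Mg: 0.26 × 24.305 = 6.3193
Fe: 0.74 × 55.845 = 41.3253
C: 1 × 12.011 = 12.0110
O: 3 × 15.999 = 47.9970
Summing the contributions gives the formula mass.

107.65 g/mol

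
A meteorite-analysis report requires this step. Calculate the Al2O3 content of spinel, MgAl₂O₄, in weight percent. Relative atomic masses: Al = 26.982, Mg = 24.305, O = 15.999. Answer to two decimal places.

71.67 wt%

Formula mass = 142.265 g/mol.
2 Al → 1.0000 mol Al2O3 per formula unit; M(Al2O3) = 101.961, so Al2O3 mass = 101.961 g.
101.961/142.265 × 100 = 71.67 wt%.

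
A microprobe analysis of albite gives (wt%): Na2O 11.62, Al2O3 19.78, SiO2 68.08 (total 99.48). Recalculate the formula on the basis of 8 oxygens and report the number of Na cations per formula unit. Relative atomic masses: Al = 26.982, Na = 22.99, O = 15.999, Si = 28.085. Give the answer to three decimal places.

0.988 Na apfu

11.62 wt% Na2O ÷ 61.979 g/mol = 0.18748 mol, giving 0.37496 Na and 0.18748 O.
19.78 wt% Al2O3 ÷ 101.961 g/mol = 0.19400 mol, giving 0.38800 Al and 0.58200 O.
68.08 wt% SiO2 ÷ 60.083 g/mol = 1.13310 mol, giving 1.13310 Si and 2.26620 O.
Oxygen sums to 3.03568; scaling by 8/3.03568 = 2.63532 puts the formula on 8 O.
Na: 0.37496 × 2.63532 = 0.988 atoms per formula unit.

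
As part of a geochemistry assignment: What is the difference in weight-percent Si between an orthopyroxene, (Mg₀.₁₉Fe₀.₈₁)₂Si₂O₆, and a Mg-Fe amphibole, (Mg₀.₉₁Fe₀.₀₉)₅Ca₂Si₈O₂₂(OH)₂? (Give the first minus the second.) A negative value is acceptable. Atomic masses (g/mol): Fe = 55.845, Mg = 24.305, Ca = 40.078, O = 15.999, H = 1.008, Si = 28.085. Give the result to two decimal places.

M((Mg₀.₁₉Fe₀.₈₁)₂Si₂O₆) = 251.869 g/mol, so wt% Si = 56.170/251.869 × 100 = 22.30%.
M((Mg₀.₉₁Fe₀.₀₉)₅Ca₂Si₈O₂₂(OH)₂) = 826.546 g/mol, so wt% Si = 224.680/826.546 × 100 = 27.18%.
22.30 − 27.18 = -4.88 pp.

-4.88 percentage points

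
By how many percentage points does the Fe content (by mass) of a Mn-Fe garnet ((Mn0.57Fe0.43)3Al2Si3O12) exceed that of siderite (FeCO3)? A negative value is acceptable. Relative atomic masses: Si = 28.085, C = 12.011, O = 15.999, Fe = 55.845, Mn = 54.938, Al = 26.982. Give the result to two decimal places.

-33.68 percentage points

First mineral: 72.040 g Fe in 496.191 g formula = 14.52 wt% Fe.
Second mineral: 55.845 g Fe in 115.853 g formula = 48.20 wt% Fe.
14.52% − 48.20% gives a difference of -33.68 percentage points.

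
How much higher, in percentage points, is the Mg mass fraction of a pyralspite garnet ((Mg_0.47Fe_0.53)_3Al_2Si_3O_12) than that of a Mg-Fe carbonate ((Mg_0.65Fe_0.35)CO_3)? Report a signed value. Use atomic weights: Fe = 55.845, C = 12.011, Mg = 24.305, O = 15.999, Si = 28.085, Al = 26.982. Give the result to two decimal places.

-9.01 percentage points

Mg in (Mg_0.47Fe_0.53)_3Al_2Si_3O_12: molar mass 453.271 g/mol; 1.41×24.305 = 34.270 g → 7.56 wt%.
Mg in (Mg_0.65Fe_0.35)CO_3: molar mass 95.352 g/mol; 0.65×24.305 = 15.798 g → 16.57 wt%.
Difference = 7.56 − 16.57 = -9.01 percentage points.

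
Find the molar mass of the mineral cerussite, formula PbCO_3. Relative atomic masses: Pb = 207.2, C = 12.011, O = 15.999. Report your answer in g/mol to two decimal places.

267.21 g/mol

Pb: 1 × 207.2 = 207.2000
C: 1 × 12.011 = 12.0110
O: 3 × 15.999 = 47.9970
Summing the contributions gives the formula mass.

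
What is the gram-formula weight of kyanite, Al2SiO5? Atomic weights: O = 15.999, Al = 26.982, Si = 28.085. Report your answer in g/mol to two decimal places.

The formula mass is the sum 2×26.982 + 1×28.085 + 5×15.999.

162.04 g/mol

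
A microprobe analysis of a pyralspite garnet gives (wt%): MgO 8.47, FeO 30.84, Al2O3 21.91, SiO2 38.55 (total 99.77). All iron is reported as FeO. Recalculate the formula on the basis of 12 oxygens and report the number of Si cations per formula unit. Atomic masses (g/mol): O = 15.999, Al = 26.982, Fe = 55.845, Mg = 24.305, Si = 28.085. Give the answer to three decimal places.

MgO (M=40.304): mol = 0.21015; Mg = 0.21015, O = 0.21015.
FeO (M=71.844): mol = 0.42926; Fe = 0.42926, O = 0.42926.
Al2O3 (M=101.961): mol = 0.21489; Al = 0.42978, O = 0.64467.
SiO2 (M=60.083): mol = 0.64161; Si = 0.64161, O = 1.28322.
ΣO = 2.56730; factor = 12/ΣO = 4.67417.
Si apfu = 0.64161 × 4.67417 = 2.999.

2.999 Si apfu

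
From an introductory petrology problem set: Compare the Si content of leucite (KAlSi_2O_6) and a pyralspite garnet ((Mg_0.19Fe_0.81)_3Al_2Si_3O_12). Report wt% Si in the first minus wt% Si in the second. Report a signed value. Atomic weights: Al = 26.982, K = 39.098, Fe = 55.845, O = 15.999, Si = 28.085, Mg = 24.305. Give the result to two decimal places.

8.18 percentage points

M(KAlSi_2O_6) = 218.244 g/mol, so wt% Si = 56.170/218.244 × 100 = 25.74%.
M((Mg_0.19Fe_0.81)_3Al_2Si_3O_12) = 479.764 g/mol, so wt% Si = 84.255/479.764 × 100 = 17.56%.
25.74 − 17.56 = 8.18 pp.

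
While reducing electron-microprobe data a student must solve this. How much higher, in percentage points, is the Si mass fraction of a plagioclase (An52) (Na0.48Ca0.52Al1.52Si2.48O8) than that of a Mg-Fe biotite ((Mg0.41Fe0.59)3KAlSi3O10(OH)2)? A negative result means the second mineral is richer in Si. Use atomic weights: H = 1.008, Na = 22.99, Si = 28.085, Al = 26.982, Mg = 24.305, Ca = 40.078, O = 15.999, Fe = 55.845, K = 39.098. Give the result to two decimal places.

Si in Na0.48Ca0.52Al1.52Si2.48O8: molar mass 270.531 g/mol; 2.48×28.085 = 69.651 g → 25.75 wt%.
Si in (Mg0.41Fe0.59)3KAlSi3O10(OH)2: molar mass 473.080 g/mol; 3×28.085 = 84.255 g → 17.81 wt%.
Difference = 25.75 − 17.81 = 7.94 percentage points.

7.94 percentage points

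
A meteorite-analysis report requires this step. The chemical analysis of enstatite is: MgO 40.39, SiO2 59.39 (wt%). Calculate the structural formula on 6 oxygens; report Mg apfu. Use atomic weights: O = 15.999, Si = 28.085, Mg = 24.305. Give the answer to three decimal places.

2.018 Mg apfu

MgO (M=40.304): mol = 1.00213; Mg = 1.00213, O = 1.00213.
SiO2 (M=60.083): mol = 0.98847; Si = 0.98847, O = 1.97694.
ΣO = 2.97907; factor = 6/ΣO = 2.01405.
Mg apfu = 1.00213 × 2.01405 = 2.018.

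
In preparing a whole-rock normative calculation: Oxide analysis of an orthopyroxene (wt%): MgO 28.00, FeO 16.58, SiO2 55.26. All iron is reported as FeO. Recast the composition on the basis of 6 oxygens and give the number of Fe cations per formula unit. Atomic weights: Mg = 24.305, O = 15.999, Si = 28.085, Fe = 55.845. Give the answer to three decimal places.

MgO (M=40.304): mol = 0.69472; Mg = 0.69472, O = 0.69472.
FeO (M=71.844): mol = 0.23078; Fe = 0.23078, O = 0.23078.
SiO2 (M=60.083): mol = 0.91973; Si = 0.91973, O = 1.83946.
ΣO = 2.76496; factor = 6/ΣO = 2.17001.
Fe apfu = 0.23078 × 2.17001 = 0.501.

0.501 Fe apfu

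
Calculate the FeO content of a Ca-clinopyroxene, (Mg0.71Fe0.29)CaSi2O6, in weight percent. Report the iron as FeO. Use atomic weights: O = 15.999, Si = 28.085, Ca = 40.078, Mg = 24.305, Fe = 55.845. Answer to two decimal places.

9.23 wt%

M((Mg0.71Fe0.29)CaSi2O6) = 225.694 g/mol; M(FeO) = 71.844 g/mol.
Moles FeO per formula unit = 0.29 Fe ÷ 1 = 0.2900.
FeO fraction = (0.2900 × 71.844) / 225.694 = 20.835/225.694 = 0.0923.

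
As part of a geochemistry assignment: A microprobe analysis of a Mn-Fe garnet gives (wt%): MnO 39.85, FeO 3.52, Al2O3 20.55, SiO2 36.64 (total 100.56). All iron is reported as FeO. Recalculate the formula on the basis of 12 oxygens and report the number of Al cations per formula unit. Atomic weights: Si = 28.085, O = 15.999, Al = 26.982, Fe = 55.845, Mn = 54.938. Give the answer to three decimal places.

1.986 Al apfu

MnO: 39.85/70.937 = 0.56177 mol → 0.56177 mol Mn, 0.56177 mol O.
FeO: 3.52/71.844 = 0.04900 mol → 0.04900 mol Fe, 0.04900 mol O.
Al2O3: 20.55/101.961 = 0.20155 mol → 0.40310 mol Al, 0.60465 mol O.
SiO2: 36.64/60.083 = 0.60982 mol → 0.60982 mol Si, 1.21964 mol O.
Total oxygen = 2.43506 mol. Normalization factor = 12/2.43506 = 4.92801.
Al per 12 O = 0.40310 × 4.92801 = 1.986.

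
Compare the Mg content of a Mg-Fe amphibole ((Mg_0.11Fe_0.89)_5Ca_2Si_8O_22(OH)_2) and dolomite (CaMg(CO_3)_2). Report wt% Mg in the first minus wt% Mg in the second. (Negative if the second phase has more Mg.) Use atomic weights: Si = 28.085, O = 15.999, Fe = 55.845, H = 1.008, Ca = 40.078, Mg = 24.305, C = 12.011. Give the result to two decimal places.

-11.78 percentage points

M((Mg_0.11Fe_0.89)_5Ca_2Si_8O_22(OH)_2) = 952.706 g/mol, so wt% Mg = 13.368/952.706 × 100 = 1.40%.
M(CaMg(CO_3)_2) = 184.399 g/mol, so wt% Mg = 24.305/184.399 × 100 = 13.18%.
1.40 − 13.18 = -11.78 pp.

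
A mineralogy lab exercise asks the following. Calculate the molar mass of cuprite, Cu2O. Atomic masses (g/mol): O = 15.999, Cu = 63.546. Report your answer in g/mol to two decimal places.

M = 2*63.546 + 1*15.999

143.09 g/mol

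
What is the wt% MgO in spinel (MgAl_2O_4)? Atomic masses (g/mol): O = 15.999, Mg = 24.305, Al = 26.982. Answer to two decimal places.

28.33 wt%

Molar mass of MgAl_2O_4 = 1·24.305 + 2·26.982 + 4·15.999 = 142.265 g/mol.
Each formula unit contains 1 Mg, equivalent to 1/1 = 1.0000 mol MgO.
M(MgO) = 1×24.305 + 1×15.999 = 40.304 g/mol.
Mass of MgO per formula unit = 1.0000 × 40.304 = 40.304 g.
MgO wt% = 40.304 / 142.265 × 100 = 28.33%.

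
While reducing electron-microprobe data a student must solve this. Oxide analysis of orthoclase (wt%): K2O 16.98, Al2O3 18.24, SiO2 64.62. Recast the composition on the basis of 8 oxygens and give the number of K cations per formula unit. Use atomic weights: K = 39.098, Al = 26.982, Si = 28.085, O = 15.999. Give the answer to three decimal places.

16.98 wt% K2O ÷ 94.195 g/mol = 0.18026 mol, giving 0.36052 K and 0.18026 O.
18.24 wt% Al2O3 ÷ 101.961 g/mol = 0.17889 mol, giving 0.35778 Al and 0.53667 O.
64.62 wt% SiO2 ÷ 60.083 g/mol = 1.07551 mol, giving 1.07551 Si and 2.15102 O.
Oxygen sums to 2.86795; scaling by 8/2.86795 = 2.78945 puts the formula on 8 O.
K: 0.36052 × 2.78945 = 1.006 atoms per formula unit.

1.006 K apfu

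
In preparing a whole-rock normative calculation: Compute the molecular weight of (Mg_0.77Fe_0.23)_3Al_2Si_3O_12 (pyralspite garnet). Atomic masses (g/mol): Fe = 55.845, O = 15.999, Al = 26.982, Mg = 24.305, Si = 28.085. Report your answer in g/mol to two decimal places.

M = 2.31*24.305 + 0.69*55.845 + 2*26.982 + 3*28.085 + 12*15.999

424.88 g/mol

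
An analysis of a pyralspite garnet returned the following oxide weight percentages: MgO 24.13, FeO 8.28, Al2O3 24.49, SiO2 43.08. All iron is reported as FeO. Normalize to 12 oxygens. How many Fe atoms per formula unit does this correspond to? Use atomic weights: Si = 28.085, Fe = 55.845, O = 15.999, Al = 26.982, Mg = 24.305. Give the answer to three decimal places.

0.482 Fe apfu

MgO (M=40.304): mol = 0.59870; Mg = 0.59870, O = 0.59870.
FeO (M=71.844): mol = 0.11525; Fe = 0.11525, O = 0.11525.
Al2O3 (M=101.961): mol = 0.24019; Al = 0.48038, O = 0.72057.
SiO2 (M=60.083): mol = 0.71701; Si = 0.71701, O = 1.43402.
ΣO = 2.86854; factor = 12/ΣO = 4.18331.
Fe apfu = 0.11525 × 4.18331 = 0.482.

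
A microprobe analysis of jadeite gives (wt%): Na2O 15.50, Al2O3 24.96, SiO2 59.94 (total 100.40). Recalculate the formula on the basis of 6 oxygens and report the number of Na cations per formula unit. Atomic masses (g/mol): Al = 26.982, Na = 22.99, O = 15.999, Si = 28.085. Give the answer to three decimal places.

Na2O (M=61.979): mol = 0.25008; Na = 0.50016, O = 0.25008.
Al2O3 (M=101.961): mol = 0.24480; Al = 0.48960, O = 0.73440.
SiO2 (M=60.083): mol = 0.99762; Si = 0.99762, O = 1.99524.
ΣO = 2.97972; factor = 6/ΣO = 2.01361.
Na apfu = 0.50016 × 2.01361 = 1.007.

1.007 Na apfu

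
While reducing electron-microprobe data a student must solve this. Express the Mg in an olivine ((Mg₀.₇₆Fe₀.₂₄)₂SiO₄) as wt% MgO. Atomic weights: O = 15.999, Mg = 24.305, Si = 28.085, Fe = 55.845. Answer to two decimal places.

39.31 wt%

Molar mass of (Mg₀.₇₆Fe₀.₂₄)₂SiO₄ = 1.52×24.305 + 0.48×55.845 + 1×28.085 + 4×15.999 = 155.830 g/mol.
Each formula unit contains 1.52 Mg, equivalent to 1.52/1 = 1.5200 mol MgO.
M(MgO) = 1×24.305 + 1×15.999 = 40.304 g/mol.
Mass of MgO per formula unit = 1.5200 × 40.304 = 61.262 g.
MgO wt% = 61.262 / 155.830 × 100 = 39.31%.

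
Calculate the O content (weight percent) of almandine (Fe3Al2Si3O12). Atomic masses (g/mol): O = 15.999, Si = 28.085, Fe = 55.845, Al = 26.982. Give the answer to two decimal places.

M(Fe3Al2Si3O12) = 497.742 g/mol.
O contributes 12 × 15.999 = 191.988 g per mole.
191.988/497.742 = 0.3857 → 38.57%.

38.57 weight percent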